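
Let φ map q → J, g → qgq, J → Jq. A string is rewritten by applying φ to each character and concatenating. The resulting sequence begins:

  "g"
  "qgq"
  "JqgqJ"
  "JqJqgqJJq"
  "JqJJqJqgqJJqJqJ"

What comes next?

φ(JqJJqJqgqJJqJqJ) expands symbol-by-symbol to Jq J Jq Jq J Jq J qgq J Jq Jq J Jq J Jq; joining the 15 pieces gives the next term.

JqJJqJqJJqJqgqJJqJqJJqJJq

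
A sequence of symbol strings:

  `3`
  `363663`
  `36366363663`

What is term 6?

Each term is the previous one with 36366 prepended.
From 36366363663, 3 further steps: 36366363663 → 3636636366363663 → 363663636636366363663 → (answer).

36366363663636636366363663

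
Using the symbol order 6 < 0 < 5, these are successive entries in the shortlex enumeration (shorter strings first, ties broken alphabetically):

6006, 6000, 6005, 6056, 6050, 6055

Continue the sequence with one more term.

The successor of 6055 increments the rightmost position that isn't already 5 and resets every position after it to 6.

6566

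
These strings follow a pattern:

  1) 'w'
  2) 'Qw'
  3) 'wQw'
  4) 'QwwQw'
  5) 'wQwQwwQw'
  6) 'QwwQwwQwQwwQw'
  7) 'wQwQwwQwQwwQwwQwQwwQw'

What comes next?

QwwQwwQwQwwQwwQwQwwQwQwwQwwQwQwwQw

This is a Fibonacci-style word recurrence s(k) = s(k−2)·s(k−1): e.g. w·Qw = wQw.
Continuing: QwwQwwQwQwwQw · wQwQwwQwQwwQwwQwQwwQw gives term 8.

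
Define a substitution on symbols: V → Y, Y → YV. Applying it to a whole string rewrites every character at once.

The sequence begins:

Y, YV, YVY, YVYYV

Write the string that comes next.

Expanding YVYYV: Y→YV, V→Y, Y→YV, Y→YV, V→Y. Concatenated: YV Y YV YV Y.

YVYYVYVY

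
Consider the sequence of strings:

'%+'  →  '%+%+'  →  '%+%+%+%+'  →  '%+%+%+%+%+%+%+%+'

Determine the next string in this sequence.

s(k+1) = s(k)·s(k) — each term doubles the last.
So the next term is two copies of %+%+%+%+%+%+%+%+.

%+%+%+%+%+%+%+%+%+%+%+%+%+%+%+%+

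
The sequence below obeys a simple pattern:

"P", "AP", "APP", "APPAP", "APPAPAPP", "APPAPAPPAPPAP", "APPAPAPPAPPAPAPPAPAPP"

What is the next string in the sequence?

From term 3 onward, concatenate the last term with the second-to-last: AP·P = APP, APP·AP = APPAP, …
The next term joins APPAPAPPAPPAPAPPAPAPP and APPAPAPPAPPAP.

APPAPAPPAPPAPAPPAPAPPAPPAPAPPAPPAP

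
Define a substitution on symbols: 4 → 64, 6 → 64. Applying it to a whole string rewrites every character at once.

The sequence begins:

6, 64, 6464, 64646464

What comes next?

6464646464646464

Rewriting each symbol of 64646464: 6→64, 4→64, 6→64, 4→64, 6→64, 4→64, 6→64, 4→64, which concatenates to 64 64 64 64 64 64 64 64.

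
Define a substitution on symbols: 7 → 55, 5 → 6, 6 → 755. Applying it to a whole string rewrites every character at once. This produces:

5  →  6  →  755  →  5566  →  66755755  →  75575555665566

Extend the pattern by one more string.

Applying the rule to each of the 14 symbols of 75575555665566 gives the pieces 55 6 6 55 6 6 6 6 755 755 6 6 755 755, which concatenate to the answer.

556655666675575566755755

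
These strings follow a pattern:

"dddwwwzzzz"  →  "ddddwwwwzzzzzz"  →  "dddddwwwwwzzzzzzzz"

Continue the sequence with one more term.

Reading off run lengths: d runs 3, 4, 5; w runs 3, 4, 5; z runs 4, 6, 8 — each is linear in n, where the shown terms are n = 2, 3, 4.
Setting n = 5 gives 6, 6, 10 characters in each block.

ddddddwwwwwwzzzzzzzzzz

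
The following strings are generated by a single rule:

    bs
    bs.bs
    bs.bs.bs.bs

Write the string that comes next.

bs.bs.bs.bs.bs.bs.bs.bs

Every step duplicates the string with '.' between the halves.
So the next term is two copies of bs.bs.bs.bs with '.' between the halves.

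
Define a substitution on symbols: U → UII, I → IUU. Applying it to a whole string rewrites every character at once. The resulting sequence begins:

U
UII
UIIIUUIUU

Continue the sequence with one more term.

UIIIUUIUUIUUUIIUIIIUUUIIUII

Rewriting each symbol of UIIIUUIUU: U→UII, I→IUU, I→IUU, I→IUU, U→UII, U→UII, I→IUU, U→UII, U→UII, which concatenates to UII IUU IUU IUU UII UII IUU UII UII.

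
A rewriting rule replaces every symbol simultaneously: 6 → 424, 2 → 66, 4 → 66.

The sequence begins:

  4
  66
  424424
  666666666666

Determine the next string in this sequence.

424424424424424424424424424424424424

Rewriting each symbol of 666666666666: 6→424, 6→424, 6→424, 6→424, 6→424, 6→424, 6→424, 6→424, 6→424, 6→424, 6→424, 6→424, which concatenates to 424 424 424 424 424 424 424 424 424 424 424 424.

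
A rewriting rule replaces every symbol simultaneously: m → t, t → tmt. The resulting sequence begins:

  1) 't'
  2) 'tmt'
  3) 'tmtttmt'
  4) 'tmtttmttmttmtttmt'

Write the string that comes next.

Rewriting the 17 symbols of tmtttmttmttmtttmt one by one yields tmt t tmt tmt tmt t tmt tmt t tmt tmt t tmt tmt tmt t tmt; concatenated:

tmtttmttmttmtttmttmtttmttmtttmttmttmtttmt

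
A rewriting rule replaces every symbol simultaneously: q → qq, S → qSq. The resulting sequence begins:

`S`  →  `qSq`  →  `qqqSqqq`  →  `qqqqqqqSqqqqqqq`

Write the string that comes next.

Replace each of the 15 characters of qqqqqqqSqqqqqqq in place — qq qq qq qq qq qq qq qSq qq qq qq qq qq qq qq — and concatenate.

qqqqqqqqqqqqqqqSqqqqqqqqqqqqqqq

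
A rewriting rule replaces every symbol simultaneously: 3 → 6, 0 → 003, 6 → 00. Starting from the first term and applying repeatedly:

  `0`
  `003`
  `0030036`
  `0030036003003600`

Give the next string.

φ(0030036003003600) expands symbol-by-symbol to 003 003 6 003 003 6 00 003 003 6 003 003 6 00 003 003; joining the 16 pieces gives the next term.

00300360030036000030036003003600003003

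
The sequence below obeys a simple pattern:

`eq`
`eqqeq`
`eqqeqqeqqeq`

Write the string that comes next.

eqqeqqeqqeqqeqqeqqeqqeq

Each string is two copies of the previous one joined by 'q'.
One more doubling of eqqeqqeqqeq gives the answer.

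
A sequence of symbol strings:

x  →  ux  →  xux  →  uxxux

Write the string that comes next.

This is a Fibonacci-style word recurrence s(k) = s(k−2)·s(k−1): e.g. x·ux = xux.
The next term joins xux and uxxux.

xuxuxxux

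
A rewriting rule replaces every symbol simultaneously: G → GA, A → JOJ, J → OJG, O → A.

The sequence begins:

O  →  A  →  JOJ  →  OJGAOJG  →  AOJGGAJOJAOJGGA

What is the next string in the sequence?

JOJAOJGGAGAJOJOJGAOJGJOJAOJGGAGAJOJ

Applying the rule to each of the 15 symbols of AOJGGAJOJAOJGGA gives the pieces JOJ A OJG GA GA JOJ OJG A OJG JOJ A OJG GA GA JOJ, which concatenate to the answer.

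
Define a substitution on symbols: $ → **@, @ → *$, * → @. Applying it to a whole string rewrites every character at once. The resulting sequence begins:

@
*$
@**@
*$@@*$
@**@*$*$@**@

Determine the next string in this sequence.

*$@@*$@**@@**@*$@@*$

Rewriting each symbol of @**@*$*$@**@: @→*$, *→@, *→@, @→*$, *→@, $→**@, *→@, $→**@, @→*$, *→@, *→@, @→*$, which concatenates to *$ @ @ *$ @ **@ @ **@ *$ @ @ *$.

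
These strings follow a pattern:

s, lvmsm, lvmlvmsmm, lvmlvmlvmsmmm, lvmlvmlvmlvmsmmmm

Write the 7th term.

lvmlvmlvmlvmlvmlvmsmmmmmm

Every step adds lvm to the front and m to the end of the previous string.
From lvmlvmlvmlvmsmmmm, 2 further steps: lvmlvmlvmlvmsmmmm → lvmlvmlvmlvmlvmsmmmmm → (answer).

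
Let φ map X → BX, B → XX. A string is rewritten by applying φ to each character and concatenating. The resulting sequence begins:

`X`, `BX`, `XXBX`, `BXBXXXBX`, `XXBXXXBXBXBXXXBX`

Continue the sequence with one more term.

Rewriting the 16 symbols of XXBXXXBXBXBXXXBX one by one yields BX BX XX BX BX BX XX BX XX BX XX BX BX BX XX BX; concatenated:

BXBXXXBXBXBXXXBXXXBXXXBXBXBXXXBX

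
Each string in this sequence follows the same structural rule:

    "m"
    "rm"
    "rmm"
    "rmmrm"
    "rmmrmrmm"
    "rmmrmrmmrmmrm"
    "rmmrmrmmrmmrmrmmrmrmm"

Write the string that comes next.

From term 3 onward, concatenate the last term with the second-to-last: rm·m = rmm, rmm·rm = rmmrm, …
The next term joins rmmrmrmmrmmrmrmmrmrmm and rmmrmrmmrmmrm.

rmmrmrmmrmmrmrmmrmrmmrmmrmrmmrmmrm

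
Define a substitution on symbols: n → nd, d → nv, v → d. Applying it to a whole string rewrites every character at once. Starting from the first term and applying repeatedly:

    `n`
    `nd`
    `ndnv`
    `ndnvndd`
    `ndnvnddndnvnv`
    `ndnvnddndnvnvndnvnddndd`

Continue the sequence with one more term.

ndnvnddndnvnvndnvnddnddndnvnddndnvnvndnvnv

Replace each of the 23 characters of ndnvnddndnvnvndnvnddndd in place — nd nv nd d nd nv nv nd nv nd d nd d nd nv nd d nd nv nv nd nv nv — and concatenate.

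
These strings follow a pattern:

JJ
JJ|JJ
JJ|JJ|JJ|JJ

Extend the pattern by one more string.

Every step duplicates the string with '|' between the halves.
Doubling JJ|JJ|JJ|JJ with '|' between the halves:

JJ|JJ|JJ|JJ|JJ|JJ|JJ|JJ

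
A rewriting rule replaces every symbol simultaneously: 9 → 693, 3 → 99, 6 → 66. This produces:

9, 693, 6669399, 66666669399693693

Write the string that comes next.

Replace each of the 17 characters of 66666669399693693 in place — 66 66 66 66 66 66 66 693 99 693 693 66 693 99 66 693 99 — and concatenate.

666666666666666939969369366693996669399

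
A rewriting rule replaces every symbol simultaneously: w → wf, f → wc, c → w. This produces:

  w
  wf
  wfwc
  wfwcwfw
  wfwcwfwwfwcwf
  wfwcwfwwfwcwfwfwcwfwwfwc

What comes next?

φ(wfwcwfwwfwcwfwfwcwfwwfwc) expands symbol-by-symbol to wf wc wf w wf wc wf wf wc wf w wf wc wf wc wf w wf wc wf wf wc wf w; joining the 24 pieces gives the next term.

wfwcwfwwfwcwfwfwcwfwwfwcwfwcwfwwfwcwfwfwcwfw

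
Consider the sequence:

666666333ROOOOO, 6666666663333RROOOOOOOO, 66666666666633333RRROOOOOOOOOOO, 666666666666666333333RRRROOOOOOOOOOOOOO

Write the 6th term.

Each string has the form 6^{3n+3} 3^{n+2} R^{n} O^{3n+2} (n = 1, 2, …).
At n = 6 the blocks have lengths 21, 8, 6, 20.

66666666666666666666633333333RRRRRROOOOOOOOOOOOOOOOOOOO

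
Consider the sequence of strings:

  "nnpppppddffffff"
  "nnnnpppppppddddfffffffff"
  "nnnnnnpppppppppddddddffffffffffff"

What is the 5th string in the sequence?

nnnnnnnnnnpppppppppppppddddddddddffffffffffffffffff

Each string has the form n^{2n} p^{2n+3} d^{2n} f^{3n+3} (n = 1, 2, …).
For term 5, n = 5, so the run lengths are 10, 13, 10, 18.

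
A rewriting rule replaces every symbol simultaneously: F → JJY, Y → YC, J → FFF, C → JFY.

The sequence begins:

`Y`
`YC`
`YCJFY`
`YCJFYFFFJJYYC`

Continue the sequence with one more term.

YCJFYFFFJJYYCJJYJJYJJYFFFFFFYCYCJFY

φ(YCJFYFFFJJYYC) expands symbol-by-symbol to YC JFY FFF JJY YC JJY JJY JJY FFF FFF YC YC JFY; joining the 13 pieces gives the next term.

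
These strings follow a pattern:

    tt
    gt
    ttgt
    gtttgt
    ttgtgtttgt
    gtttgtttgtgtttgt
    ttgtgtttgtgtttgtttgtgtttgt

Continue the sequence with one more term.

gtttgtttgtgtttgtttgtgtttgtgtttgtttgtgtttgt

This is a Fibonacci-style word recurrence s(k) = s(k−2)·s(k−1): e.g. tt·gt = ttgt.
Continuing: gtttgtttgtgtttgt · ttgtgtttgtgtttgtttgtgtttgt gives term 8.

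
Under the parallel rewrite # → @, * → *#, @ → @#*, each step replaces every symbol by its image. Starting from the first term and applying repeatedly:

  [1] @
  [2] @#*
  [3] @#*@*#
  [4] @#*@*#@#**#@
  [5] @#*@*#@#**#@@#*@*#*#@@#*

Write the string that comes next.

Rewriting the 24 symbols of @#*@*#@#**#@@#*@*#*#@@#* one by one yields @#* @ *# @#* *# @ @#* @ *# *# @ @#* @#* @ *# @#* *# @ *# @ @#* @#* @ *#; concatenated:

@#*@*#@#**#@@#*@*#*#@@#*@#*@*#@#**#@*#@@#*@#*@*#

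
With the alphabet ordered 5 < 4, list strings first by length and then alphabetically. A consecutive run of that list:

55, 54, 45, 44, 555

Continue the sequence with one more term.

554

Find the rightmost character of 555 below 4, bump it to the next letter, and reset everything to its right to 5.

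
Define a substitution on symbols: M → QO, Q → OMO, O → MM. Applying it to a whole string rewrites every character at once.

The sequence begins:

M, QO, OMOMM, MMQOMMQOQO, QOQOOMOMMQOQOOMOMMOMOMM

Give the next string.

Replace each of the 23 characters of QOQOOMOMMQOQOOMOMMOMOMM in place — OMO MM OMO MM MM QO MM QO QO OMO MM OMO MM MM QO MM QO QO MM QO MM QO QO — and concatenate.

OMOMMOMOMMMMQOMMQOQOOMOMMOMOMMMMQOMMQOQOMMQOMMQOQO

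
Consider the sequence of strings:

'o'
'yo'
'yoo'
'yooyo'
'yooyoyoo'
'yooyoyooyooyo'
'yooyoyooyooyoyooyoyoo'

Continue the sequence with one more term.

yooyoyooyooyoyooyoyooyooyoyooyooyo

From term 3 onward, concatenate the last term with the second-to-last: yo·o = yoo, yoo·yo = yooyo, …
The next term joins yooyoyooyooyoyooyoyoo and yooyoyooyooyo.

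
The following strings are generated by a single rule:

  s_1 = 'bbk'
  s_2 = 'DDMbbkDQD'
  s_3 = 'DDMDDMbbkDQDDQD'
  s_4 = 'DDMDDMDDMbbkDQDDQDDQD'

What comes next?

DDMDDMDDMDDMbbkDQDDQDDQDDQD

Every step adds DDM to the front and DQD to the end of the previous string.
So the next term is DDM·DDMDDMDDMbbkDQDDQDDQD·DQD.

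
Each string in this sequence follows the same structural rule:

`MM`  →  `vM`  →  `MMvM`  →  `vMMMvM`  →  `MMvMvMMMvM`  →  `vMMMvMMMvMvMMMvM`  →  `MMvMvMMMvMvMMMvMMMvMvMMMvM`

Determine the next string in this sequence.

Each term (from the third on) is the two preceding terms concatenated in order: term 3 = MM·vM = MMvM.
So term 8 is vMMMvMMMvMvMMMvM·MMvMvMMMvMvMMMvMMMvMvMMMvM.

vMMMvMMMvMvMMMvMMMvMvMMMvMvMMMvMMMvMvMMMvM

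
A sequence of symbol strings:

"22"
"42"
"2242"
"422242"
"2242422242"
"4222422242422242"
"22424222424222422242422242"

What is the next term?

422242224242224222424222424222422242422242

From term 3 onward, concatenate the second-to-last term with the last: 22·42 = 2242, 42·2242 = 422242, …
The next term joins 4222422242422242 and 22424222424222422242422242.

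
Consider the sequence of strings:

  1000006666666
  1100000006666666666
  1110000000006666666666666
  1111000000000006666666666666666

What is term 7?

Term n consists of n-1 1's, followed by 2n+1 0's, followed by 3n+1 6's, where the shown terms are n = 2, 3, 4, 5.
At n = 8 the blocks have lengths 7, 17, 25.

1111111000000000000000006666666666666666666666666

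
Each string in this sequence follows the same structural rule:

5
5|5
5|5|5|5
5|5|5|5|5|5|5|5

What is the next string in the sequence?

Each string is two copies of the previous one joined by '|'.
Doubling 5|5|5|5|5|5|5|5 with '|' between the halves:

5|5|5|5|5|5|5|5|5|5|5|5|5|5|5|5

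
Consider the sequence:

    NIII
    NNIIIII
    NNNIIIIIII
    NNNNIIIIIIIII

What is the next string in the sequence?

NNNNNIIIIIIIIIII

Term n consists of n-1 N's, followed by 2n-1 I's, where the shown terms are n = 2, 3, 4, 5.
For the next term, n = 6, so the run lengths are 5, 11.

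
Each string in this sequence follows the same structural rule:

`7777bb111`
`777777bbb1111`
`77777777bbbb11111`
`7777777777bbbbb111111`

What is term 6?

The n-th term is 2n 7's then n b's then n+1 1's, where the shown terms are n = 2, 3, 4, 5.
For term 6, n = 7, so the run lengths are 14, 7, 8.

77777777777777bbbbbbb11111111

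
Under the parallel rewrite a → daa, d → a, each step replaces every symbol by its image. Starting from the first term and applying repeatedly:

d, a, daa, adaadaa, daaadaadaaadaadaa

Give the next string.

Rewriting the 17 symbols of daaadaadaaadaadaa one by one yields a daa daa daa a daa daa a daa daa daa a daa daa a daa daa; concatenated:

adaadaadaaadaadaaadaadaadaaadaadaaadaadaa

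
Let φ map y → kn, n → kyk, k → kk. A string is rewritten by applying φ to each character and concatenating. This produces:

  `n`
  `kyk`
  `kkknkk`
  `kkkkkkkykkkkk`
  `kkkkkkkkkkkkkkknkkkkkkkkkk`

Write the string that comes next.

Replace each of the 26 characters of kkkkkkkkkkkkkkknkkkkkkkkkk in place — kk kk kk kk kk kk kk kk kk kk kk kk kk kk kk kyk kk kk kk kk kk kk kk kk kk kk — and concatenate.

kkkkkkkkkkkkkkkkkkkkkkkkkkkkkkkykkkkkkkkkkkkkkkkkkkkk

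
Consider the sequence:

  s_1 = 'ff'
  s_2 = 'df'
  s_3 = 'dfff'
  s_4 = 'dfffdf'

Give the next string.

This is a Fibonacci-style word recurrence s(k) = s(k−1)·s(k−2): e.g. df·ff = dfff.
So term 5 is dfffdf·dfff.

dfffdfdfff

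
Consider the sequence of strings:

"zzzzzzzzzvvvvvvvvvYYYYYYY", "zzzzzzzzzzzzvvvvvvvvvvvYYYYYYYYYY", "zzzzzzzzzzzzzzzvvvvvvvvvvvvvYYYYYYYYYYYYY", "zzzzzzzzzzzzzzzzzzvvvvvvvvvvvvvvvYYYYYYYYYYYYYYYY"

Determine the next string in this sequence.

zzzzzzzzzzzzzzzzzzzzzvvvvvvvvvvvvvvvvvYYYYYYYYYYYYYYYYYYY

Reading off run lengths: z runs 9, 12, 15, 18; v runs 9, 11, 13, 15; Y runs 7, 10, 13, 16 — each is linear in n, where the shown terms are n = 3, 4, 5, 6.
At n = 7 the blocks have lengths 21, 17, 19.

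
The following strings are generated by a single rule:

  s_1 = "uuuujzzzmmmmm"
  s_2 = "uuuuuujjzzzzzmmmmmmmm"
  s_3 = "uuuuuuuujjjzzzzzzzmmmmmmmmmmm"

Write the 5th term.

Each string has the form u^{2n+2} j^{n} z^{2n+1} m^{3n+2} (n = 1, 2, …).
For term 5, n = 5, so the run lengths are 12, 5, 11, 17.

uuuuuuuuuuuujjjjjzzzzzzzzzzzmmmmmmmmmmmmmmmmm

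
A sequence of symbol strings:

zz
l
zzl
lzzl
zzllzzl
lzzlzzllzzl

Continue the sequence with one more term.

This is a Fibonacci-style word recurrence s(k) = s(k−2)·s(k−1): e.g. zz·l = zzl.
So term 7 is zzllzzl·lzzlzzllzzl.

zzllzzllzzlzzllzzl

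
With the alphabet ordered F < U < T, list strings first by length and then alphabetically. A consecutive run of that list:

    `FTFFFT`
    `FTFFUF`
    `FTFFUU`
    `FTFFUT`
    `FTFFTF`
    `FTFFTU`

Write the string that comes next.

Find the rightmost character of FTFFTU below T, bump it to the next letter, and reset everything to its right to F.

FTFFTT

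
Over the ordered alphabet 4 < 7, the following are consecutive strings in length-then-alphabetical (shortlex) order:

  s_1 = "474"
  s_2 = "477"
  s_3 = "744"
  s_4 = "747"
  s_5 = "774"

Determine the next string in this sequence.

The successor of 774 increments the rightmost position that isn't already 7 and resets every position after it to 4.

777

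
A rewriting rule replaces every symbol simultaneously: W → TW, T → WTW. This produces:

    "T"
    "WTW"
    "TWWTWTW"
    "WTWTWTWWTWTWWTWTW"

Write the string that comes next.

Rewriting the 17 symbols of WTWTWTWWTWTWWTWTW one by one yields TW WTW TW WTW TW WTW TW TW WTW TW WTW TW TW WTW TW WTW TW; concatenated:

TWWTWTWWTWTWWTWTWTWWTWTWWTWTWTWWTWTWWTWTW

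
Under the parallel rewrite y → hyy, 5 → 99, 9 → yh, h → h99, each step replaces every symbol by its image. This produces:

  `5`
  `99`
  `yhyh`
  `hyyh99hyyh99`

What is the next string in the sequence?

Rewriting each symbol of hyyh99hyyh99: h→h99, y→hyy, y→hyy, h→h99, 9→yh, 9→yh, h→h99, y→hyy, y→hyy, h→h99, 9→yh, 9→yh, which concatenates to h99 hyy hyy h99 yh yh h99 hyy hyy h99 yh yh.

h99hyyhyyh99yhyhh99hyyhyyh99yhyh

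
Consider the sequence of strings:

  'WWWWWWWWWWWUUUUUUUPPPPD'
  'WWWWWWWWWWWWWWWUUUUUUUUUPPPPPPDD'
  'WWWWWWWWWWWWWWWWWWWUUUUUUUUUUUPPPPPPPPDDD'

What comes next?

WWWWWWWWWWWWWWWWWWWWWWWUUUUUUUUUUUUUPPPPPPPPPPDDDD

Reading off run lengths: W runs 11, 15, 19; U runs 7, 9, 11; P runs 4, 6, 8; D runs 1, 2, 3 — each is linear in n, where the shown terms are n = 2, 3, 4.
At n = 5 the blocks have lengths 23, 13, 10, 4.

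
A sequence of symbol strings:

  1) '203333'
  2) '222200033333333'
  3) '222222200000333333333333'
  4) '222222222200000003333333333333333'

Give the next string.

222222222222200000000033333333333333333333

Each string has the form 2^{3n-2} 0^{2n-1} 3^{4n} (n = 1, 2, …).
At n = 5 the blocks have lengths 13, 9, 20.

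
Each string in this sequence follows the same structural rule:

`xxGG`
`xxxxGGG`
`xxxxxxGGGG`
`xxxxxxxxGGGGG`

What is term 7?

Reading off run lengths: x runs 2, 4, 6, 8; G runs 2, 3, 4, 5 — each is linear in n (n = 1, 2, …).
At n = 7 the blocks have lengths 14, 8.

xxxxxxxxxxxxxxGGGGGGGG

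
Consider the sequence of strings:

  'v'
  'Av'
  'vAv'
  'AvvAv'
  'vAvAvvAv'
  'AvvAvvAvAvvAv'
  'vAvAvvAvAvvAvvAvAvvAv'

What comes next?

AvvAvvAvAvvAvvAvAvvAvAvvAvvAvAvvAv

From term 3 onward, concatenate the second-to-last term with the last: v·Av = vAv, Av·vAv = AvvAv, …
Continuing: AvvAvvAvAvvAv · vAvAvvAvAvvAvvAvAvvAv gives term 8.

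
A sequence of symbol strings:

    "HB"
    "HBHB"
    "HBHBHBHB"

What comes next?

Each string is two copies of the previous one concatenated.
Doubling HBHBHBHB:

HBHBHBHBHBHBHBHB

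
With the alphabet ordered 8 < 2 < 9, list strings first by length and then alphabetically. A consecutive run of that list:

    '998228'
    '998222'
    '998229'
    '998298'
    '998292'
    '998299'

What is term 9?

998989

Continuing the enumeration 3 steps past 998299: 998299 → 998988 → 998982 → (answer).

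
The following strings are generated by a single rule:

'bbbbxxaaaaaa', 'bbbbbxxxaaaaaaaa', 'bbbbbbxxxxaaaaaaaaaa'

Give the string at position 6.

Each string has the form b^{n+1} x^{n-1} a^{2n}, where the shown terms are n = 3, 4, 5.
For term 6, n = 8, so the run lengths are 9, 7, 16.

bbbbbbbbbxxxxxxxaaaaaaaaaaaaaaaa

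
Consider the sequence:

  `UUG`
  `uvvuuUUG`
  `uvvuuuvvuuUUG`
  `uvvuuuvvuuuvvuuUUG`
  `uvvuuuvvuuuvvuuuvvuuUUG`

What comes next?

The strings grow by a fixed prefix uvvuu each time.
Applying this once more to uvvuuuvvuuuvvuuuvvuuUUG:

uvvuuuvvuuuvvuuuvvuuuvvuuUUG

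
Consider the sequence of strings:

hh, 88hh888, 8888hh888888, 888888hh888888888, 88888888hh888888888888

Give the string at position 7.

Each term wraps the previous one in 88 on the left and 888 on the right.
From 88888888hh888888888888, 2 further steps: 88888888hh888888888888 → 8888888888hh888888888888888 → (answer).

888888888888hh888888888888888888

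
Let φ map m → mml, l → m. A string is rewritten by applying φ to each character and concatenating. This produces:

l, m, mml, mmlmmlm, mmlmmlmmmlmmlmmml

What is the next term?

Replace each of the 17 characters of mmlmmlmmmlmmlmmml in place — mml mml m mml mml m mml mml mml m mml mml m mml mml mml m — and concatenate.

mmlmmlmmmlmmlmmmlmmlmmlmmmlmmlmmmlmmlmmlm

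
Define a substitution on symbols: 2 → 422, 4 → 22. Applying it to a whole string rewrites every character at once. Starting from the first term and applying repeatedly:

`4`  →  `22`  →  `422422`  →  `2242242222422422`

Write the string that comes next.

φ(2242242222422422) expands symbol-by-symbol to 422 422 22 422 422 22 422 422 422 422 22 422 422 22 422 422; joining the 16 pieces gives the next term.

42242222422422224224224224222242242222422422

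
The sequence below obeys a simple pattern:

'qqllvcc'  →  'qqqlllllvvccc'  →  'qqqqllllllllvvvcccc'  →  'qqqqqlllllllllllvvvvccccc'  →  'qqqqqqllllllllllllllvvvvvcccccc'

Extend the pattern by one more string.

Term n consists of n+1 q's, followed by 3n-1 l's, followed by n v's, followed by n+1 c's (n = 1, 2, …).
At n = 6 the blocks have lengths 7, 17, 6, 7.

qqqqqqqlllllllllllllllllvvvvvvccccccc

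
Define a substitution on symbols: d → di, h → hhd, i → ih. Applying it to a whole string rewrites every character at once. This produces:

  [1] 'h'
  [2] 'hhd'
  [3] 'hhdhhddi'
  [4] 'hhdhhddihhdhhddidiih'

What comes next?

hhdhhddihhdhhddidiihhhdhhddihhdhhddidiihdiihihhhd

Replace each of the 20 characters of hhdhhddihhdhhddidiih in place — hhd hhd di hhd hhd di di ih hhd hhd di hhd hhd di di ih di ih ih hhd — and concatenate.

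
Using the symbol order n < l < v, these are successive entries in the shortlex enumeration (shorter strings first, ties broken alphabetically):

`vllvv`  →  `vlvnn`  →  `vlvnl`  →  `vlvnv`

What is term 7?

Advancing 3 positions from vlvnv through vlvnv → vlvln → vlvll reaches term 7.

vlvlv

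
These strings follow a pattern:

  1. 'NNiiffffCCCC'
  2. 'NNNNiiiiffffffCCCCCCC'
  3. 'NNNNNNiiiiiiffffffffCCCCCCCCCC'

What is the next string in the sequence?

Each string has the form N^{2n} i^{2n} f^{2n+2} C^{3n+1} (n = 1, 2, …).
At n = 4 the blocks have lengths 8, 8, 10, 13.

NNNNNNNNiiiiiiiiffffffffffCCCCCCCCCCCCC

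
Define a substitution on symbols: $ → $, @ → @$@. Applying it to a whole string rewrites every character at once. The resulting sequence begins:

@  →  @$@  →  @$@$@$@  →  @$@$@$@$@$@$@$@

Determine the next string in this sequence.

@$@$@$@$@$@$@$@$@$@$@$@$@$@$@$@

φ(@$@$@$@$@$@$@$@) expands symbol-by-symbol to @$@ $ @$@ $ @$@ $ @$@ $ @$@ $ @$@ $ @$@ $ @$@; joining the 15 pieces gives the next term.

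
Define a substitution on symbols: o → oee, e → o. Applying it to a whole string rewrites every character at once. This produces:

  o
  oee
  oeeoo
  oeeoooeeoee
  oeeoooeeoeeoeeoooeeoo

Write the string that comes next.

Rewriting the 21 symbols of oeeoooeeoeeoeeoooeeoo one by one yields oee o o oee oee oee o o oee o o oee o o oee oee oee o o oee oee; concatenated:

oeeoooeeoeeoeeoooeeoooeeoooeeoeeoeeoooeeoee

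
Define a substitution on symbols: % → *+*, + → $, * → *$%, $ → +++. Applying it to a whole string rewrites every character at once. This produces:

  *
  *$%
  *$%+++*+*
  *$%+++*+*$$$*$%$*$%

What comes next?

Rewriting the 19 symbols of *$%+++*+*$$$*$%$*$% one by one yields *$% +++ *+* $ $ $ *$% $ *$% +++ +++ +++ *$% +++ *+* +++ *$% +++ *+*; concatenated:

*$%+++*+*$$$*$%$*$%+++++++++*$%+++*+*+++*$%+++*+*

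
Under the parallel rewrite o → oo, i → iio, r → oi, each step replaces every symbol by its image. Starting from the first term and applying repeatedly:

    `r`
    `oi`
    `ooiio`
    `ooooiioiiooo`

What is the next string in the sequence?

Apply φ to ooooiioiiooo symbol by symbol: o→oo, o→oo, o→oo, o→oo, i→iio, i→iio, o→oo, i→iio, i→iio, o→oo, o→oo, o→oo; joined: oo oo oo oo iio iio oo iio iio oo oo oo.

ooooooooiioiioooiioiiooooooo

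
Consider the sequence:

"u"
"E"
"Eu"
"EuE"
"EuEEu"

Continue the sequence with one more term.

Each term (from the third on) is the previous term followed by the one before it: term 3 = E·u = Eu.
The next term joins EuEEu and EuE.

EuEEuEuE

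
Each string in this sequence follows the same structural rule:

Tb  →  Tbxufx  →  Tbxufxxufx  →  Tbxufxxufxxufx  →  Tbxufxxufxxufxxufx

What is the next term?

Each term is the previous one with xufx appended.
Applying this once more to Tbxufxxufxxufxxufx:

Tbxufxxufxxufxxufxxufx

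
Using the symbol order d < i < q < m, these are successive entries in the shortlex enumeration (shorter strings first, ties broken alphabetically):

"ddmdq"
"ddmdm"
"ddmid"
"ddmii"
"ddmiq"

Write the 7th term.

ddmqd

Advancing 2 positions from ddmiq through ddmiq → ddmim reaches term 7.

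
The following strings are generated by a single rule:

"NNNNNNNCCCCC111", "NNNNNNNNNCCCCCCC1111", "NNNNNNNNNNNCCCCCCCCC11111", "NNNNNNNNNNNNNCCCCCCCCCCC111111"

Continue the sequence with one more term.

NNNNNNNNNNNNNNNCCCCCCCCCCCCC1111111

The n-th term is 2n+1 N's then 2n-1 C's then n 1's, where the shown terms are n = 3, 4, 5, 6.
Setting n = 7 gives 15, 13, 7 characters in each block.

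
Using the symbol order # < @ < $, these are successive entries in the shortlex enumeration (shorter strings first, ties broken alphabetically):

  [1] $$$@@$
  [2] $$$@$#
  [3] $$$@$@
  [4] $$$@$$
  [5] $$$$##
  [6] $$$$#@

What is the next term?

$$$$#$

Treat $$$$#@ as a base-3 numeral over the given alphabet and add one, carrying through any trailing $'s.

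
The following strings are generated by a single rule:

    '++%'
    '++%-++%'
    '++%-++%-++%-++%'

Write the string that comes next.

s(k+1) = s(k)·-·s(k) — each term doubles the last with '-' between the halves.
Doubling ++%-++%-++%-++% with '-' between the halves:

++%-++%-++%-++%-++%-++%-++%-++%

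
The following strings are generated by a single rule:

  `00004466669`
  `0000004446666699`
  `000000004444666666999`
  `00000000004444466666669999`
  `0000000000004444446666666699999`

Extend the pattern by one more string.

000000000000004444444666666666999999

Term n consists of 2n 0's, followed by n 4's, followed by n+2 6's, followed by n-1 9's, where the shown terms are n = 2, 3, 4, 5, 6.
Setting n = 7 gives 14, 7, 9, 6 characters in each block.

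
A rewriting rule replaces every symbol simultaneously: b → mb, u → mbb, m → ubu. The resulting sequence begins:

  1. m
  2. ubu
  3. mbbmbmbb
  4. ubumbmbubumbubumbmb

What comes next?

Rewriting the 19 symbols of ubumbmbubumbubumbmb one by one yields mbb mb mbb ubu mb ubu mb mbb mb mbb ubu mb mbb mb mbb ubu mb ubu mb; concatenated:

mbbmbmbbubumbubumbmbbmbmbbubumbmbbmbmbbubumbubumb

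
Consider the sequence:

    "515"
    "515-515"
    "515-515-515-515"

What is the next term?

Every step duplicates the string with '-' between the halves.
Doubling 515-515-515-515 with '-' between the halves:

515-515-515-515-515-515-515-515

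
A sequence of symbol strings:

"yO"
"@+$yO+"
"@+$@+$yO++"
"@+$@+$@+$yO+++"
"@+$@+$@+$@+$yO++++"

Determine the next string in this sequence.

s(k+1) = @+$·s(k)·+, so each term gains @+$ as a prefix and + as a suffix.
Applying this once more to @+$@+$@+$@+$yO++++:

@+$@+$@+$@+$@+$yO+++++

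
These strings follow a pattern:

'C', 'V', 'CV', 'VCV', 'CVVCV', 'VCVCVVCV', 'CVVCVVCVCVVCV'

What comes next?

VCVCVVCVCVVCVVCVCVVCV

This is a Fibonacci-style word recurrence s(k) = s(k−2)·s(k−1): e.g. C·V = CV.
The next term joins VCVCVVCV and CVVCVVCVCVVCV.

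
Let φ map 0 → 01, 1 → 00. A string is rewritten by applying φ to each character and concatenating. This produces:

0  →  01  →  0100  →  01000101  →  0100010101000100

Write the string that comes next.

01000101010001000100010101000101

φ(0100010101000100) expands symbol-by-symbol to 01 00 01 01 01 00 01 00 01 00 01 01 01 00 01 01; joining the 16 pieces gives the next term.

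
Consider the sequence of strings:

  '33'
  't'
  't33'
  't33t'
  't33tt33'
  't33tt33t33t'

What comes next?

Each term (from the third on) is the previous term followed by the one before it: term 3 = t·33 = t33.
Continuing: t33tt33t33t · t33tt33 gives term 7.

t33tt33t33tt33tt33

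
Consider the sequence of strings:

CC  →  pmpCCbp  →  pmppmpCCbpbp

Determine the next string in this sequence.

pmppmppmpCCbpbpbp

s(k+1) = pmp·s(k)·bp, so each term gains pmp as a prefix and bp as a suffix.
So the next term is pmp·pmppmpCCbpbp·bp.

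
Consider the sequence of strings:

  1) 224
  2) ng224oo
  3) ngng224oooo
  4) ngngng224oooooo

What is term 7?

Every step adds ng to the front and oo to the end of the previous string.
From ngngng224oooooo, 3 further steps: ngngng224oooooo → ngngngng224oooooooo → ngngngngng224oooooooooo → (answer).

ngngngngngng224oooooooooooo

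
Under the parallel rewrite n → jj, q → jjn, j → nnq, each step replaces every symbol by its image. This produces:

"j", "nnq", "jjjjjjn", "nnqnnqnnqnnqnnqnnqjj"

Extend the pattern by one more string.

Applying the rule to each of the 20 symbols of nnqnnqnnqnnqnnqnnqjj gives the pieces jj jj jjn jj jj jjn jj jj jjn jj jj jjn jj jj jjn jj jj jjn nnq nnq, which concatenate to the answer.

jjjjjjnjjjjjjnjjjjjjnjjjjjjnjjjjjjnjjjjjjnnnqnnq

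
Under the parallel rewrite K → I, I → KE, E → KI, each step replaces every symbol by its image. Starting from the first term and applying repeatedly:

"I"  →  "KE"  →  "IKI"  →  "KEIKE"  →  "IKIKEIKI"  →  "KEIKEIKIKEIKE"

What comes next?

Replace each of the 13 characters of KEIKEIKIKEIKE in place — I KI KE I KI KE I KE I KI KE I KI — and concatenate.

IKIKEIKIKEIKEIKIKEIKI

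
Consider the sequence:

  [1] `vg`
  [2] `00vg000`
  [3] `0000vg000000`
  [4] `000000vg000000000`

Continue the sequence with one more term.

00000000vg000000000000

Each term wraps the previous one in 00 on the left and 000 on the right.
One more step from 000000vg000000000 gives the answer.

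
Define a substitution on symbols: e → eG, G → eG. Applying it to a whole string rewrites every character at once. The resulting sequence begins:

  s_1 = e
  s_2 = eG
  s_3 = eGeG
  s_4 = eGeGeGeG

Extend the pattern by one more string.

eGeGeGeGeGeGeGeG

Apply φ to eGeGeGeG symbol by symbol: e→eG, G→eG, e→eG, G→eG, e→eG, G→eG, e→eG, G→eG; joined: eG eG eG eG eG eG eG eG.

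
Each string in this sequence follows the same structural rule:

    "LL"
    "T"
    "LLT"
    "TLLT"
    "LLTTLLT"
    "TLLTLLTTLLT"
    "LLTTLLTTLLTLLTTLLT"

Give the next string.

This is a Fibonacci-style word recurrence s(k) = s(k−2)·s(k−1): e.g. LL·T = LLT.
So term 8 is TLLTLLTTLLT·LLTTLLTTLLTLLTTLLT.

TLLTLLTTLLTLLTTLLTTLLTLLTTLLT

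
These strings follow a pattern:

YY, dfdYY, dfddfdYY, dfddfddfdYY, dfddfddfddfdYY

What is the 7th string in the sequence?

Each term is the previous one with dfd prepended.
From dfddfddfddfdYY, 2 further steps: dfddfddfddfdYY → dfddfddfddfddfdYY → (answer).

dfddfddfddfddfddfdYY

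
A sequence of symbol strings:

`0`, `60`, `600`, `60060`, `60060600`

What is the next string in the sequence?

6006060060060

This is a Fibonacci-style word recurrence s(k) = s(k−1)·s(k−2): e.g. 60·0 = 600.
So term 6 is 60060600·60060.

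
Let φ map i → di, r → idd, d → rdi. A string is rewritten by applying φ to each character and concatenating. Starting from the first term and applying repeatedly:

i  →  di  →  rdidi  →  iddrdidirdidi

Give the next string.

Rewriting the 13 symbols of iddrdidirdidi one by one yields di rdi rdi idd rdi di rdi di idd rdi di rdi di; concatenated:

dirdirdiiddrdidirdidiiddrdidirdidi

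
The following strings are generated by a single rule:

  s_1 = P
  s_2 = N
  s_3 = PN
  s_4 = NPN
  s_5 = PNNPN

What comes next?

NPNPNNPN

This is a Fibonacci-style word recurrence s(k) = s(k−2)·s(k−1): e.g. P·N = PN.
So term 6 is NPN·PNNPN.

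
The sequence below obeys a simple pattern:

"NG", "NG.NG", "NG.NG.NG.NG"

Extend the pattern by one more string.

Every step duplicates the string with '.' between the halves.
So the next term is two copies of NG.NG.NG.NG with '.' between the halves.

NG.NG.NG.NG.NG.NG.NG.NG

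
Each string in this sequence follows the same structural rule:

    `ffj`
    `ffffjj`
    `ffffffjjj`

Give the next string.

ffffffffjjjj

Each string has the form f^{2n} j^{n} (n = 1, 2, …).
For the next term, n = 4, so the run lengths are 8, 4.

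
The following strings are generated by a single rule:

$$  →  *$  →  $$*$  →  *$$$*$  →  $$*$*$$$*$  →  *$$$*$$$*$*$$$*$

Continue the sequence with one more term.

From term 3 onward, concatenate the second-to-last term with the last: $$·*$ = $$*$, *$·$$*$ = *$$$*$, …
Continuing: $$*$*$$$*$ · *$$$*$$$*$*$$$*$ gives term 7.

$$*$*$$$*$*$$$*$$$*$*$$$*$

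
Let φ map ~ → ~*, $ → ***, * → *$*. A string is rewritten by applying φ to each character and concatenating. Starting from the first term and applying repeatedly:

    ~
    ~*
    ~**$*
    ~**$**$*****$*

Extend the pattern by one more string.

~**$**$*****$**$*****$**$**$**$**$*****$*

Replace each of the 14 characters of ~**$**$*****$* in place — ~* *$* *$* *** *$* *$* *** *$* *$* *$* *$* *$* *** *$* — and concatenate.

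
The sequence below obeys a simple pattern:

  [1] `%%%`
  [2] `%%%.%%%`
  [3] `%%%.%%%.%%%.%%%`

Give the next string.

Every step duplicates the string with '.' between the halves.
Doubling %%%.%%%.%%%.%%% with '.' between the halves:

%%%.%%%.%%%.%%%.%%%.%%%.%%%.%%%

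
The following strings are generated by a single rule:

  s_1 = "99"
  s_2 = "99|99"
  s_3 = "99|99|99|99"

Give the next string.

99|99|99|99|99|99|99|99

Each string is two copies of the previous one joined by '|'.
One more doubling of 99|99|99|99 gives the answer.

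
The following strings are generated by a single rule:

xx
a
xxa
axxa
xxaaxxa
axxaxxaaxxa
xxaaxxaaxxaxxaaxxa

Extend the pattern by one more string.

This is a Fibonacci-style word recurrence s(k) = s(k−2)·s(k−1): e.g. xx·a = xxa.
Continuing: axxaxxaaxxa · xxaaxxaaxxaxxaaxxa gives term 8.

axxaxxaaxxaxxaaxxaaxxaxxaaxxa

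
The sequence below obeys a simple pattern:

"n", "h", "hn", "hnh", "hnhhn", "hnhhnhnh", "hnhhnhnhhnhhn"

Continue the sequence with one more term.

hnhhnhnhhnhhnhnhhnhnh

Each term (from the third on) is the previous term followed by the one before it: term 3 = h·n = hn.
The next term joins hnhhnhnhhnhhn and hnhhnhnh.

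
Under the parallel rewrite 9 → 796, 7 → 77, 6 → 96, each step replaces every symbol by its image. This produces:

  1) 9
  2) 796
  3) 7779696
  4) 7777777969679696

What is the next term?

777777777777777969679696777969679696

Applying the rule to each of the 16 symbols of 7777777969679696 gives the pieces 77 77 77 77 77 77 77 796 96 796 96 77 796 96 796 96, which concatenate to the answer.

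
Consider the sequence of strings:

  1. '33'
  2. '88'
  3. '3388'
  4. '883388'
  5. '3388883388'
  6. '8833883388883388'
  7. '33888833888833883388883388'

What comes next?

This is a Fibonacci-style word recurrence s(k) = s(k−2)·s(k−1): e.g. 33·88 = 3388.
The next term joins 8833883388883388 and 33888833888833883388883388.

883388338888338833888833888833883388883388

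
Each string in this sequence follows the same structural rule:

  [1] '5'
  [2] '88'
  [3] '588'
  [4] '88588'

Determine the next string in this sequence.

58888588

Each term (from the third on) is the two preceding terms concatenated in order: term 3 = 5·88 = 588.
So term 5 is 588·88588.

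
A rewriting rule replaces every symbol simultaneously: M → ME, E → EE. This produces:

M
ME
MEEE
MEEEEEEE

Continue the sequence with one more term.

MEEEEEEEEEEEEEEE

Rewriting each symbol of MEEEEEEE: M→ME, E→EE, E→EE, E→EE, E→EE, E→EE, E→EE, E→EE, which concatenates to ME EE EE EE EE EE EE EE.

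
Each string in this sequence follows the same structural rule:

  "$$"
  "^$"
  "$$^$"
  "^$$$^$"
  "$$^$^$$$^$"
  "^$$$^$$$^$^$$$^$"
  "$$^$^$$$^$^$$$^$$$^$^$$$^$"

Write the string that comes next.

^$$$^$$$^$^$$$^$$$^$^$$$^$^$$$^$$$^$^$$$^$

Each term (from the third on) is the two preceding terms concatenated in order: term 3 = $$·^$ = $$^$.
Continuing: ^$$$^$$$^$^$$$^$ · $$^$^$$$^$^$$$^$$$^$^$$$^$ gives term 8.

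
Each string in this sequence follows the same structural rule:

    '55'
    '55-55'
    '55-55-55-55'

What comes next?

55-55-55-55-55-55-55-55

Each string is two copies of the previous one joined by '-'.
So the next term is two copies of 55-55-55-55 with '-' between the halves.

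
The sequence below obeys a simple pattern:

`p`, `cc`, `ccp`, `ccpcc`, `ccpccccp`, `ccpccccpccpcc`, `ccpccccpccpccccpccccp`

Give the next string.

This is a Fibonacci-style word recurrence s(k) = s(k−1)·s(k−2): e.g. cc·p = ccp.
So term 8 is ccpccccpccpccccpccccp·ccpccccpccpcc.

ccpccccpccpccccpccccpccpccccpccpcc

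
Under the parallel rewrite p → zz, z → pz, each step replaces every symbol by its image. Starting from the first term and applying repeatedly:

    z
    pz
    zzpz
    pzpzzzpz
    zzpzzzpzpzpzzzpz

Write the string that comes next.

Replace each of the 16 characters of zzpzzzpzpzpzzzpz in place — pz pz zz pz pz pz zz pz zz pz zz pz pz pz zz pz — and concatenate.

pzpzzzpzpzpzzzpzzzpzzzpzpzpzzzpz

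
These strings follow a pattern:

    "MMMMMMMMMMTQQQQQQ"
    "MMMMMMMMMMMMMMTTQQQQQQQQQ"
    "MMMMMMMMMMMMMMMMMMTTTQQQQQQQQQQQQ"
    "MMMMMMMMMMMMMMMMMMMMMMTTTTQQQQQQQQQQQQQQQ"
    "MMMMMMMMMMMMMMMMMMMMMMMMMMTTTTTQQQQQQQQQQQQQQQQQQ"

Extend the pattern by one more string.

MMMMMMMMMMMMMMMMMMMMMMMMMMMMMMTTTTTTQQQQQQQQQQQQQQQQQQQQQ

The n-th term is 4n+2 M's then n-1 T's then 3n Q's, where the shown terms are n = 2, 3, 4, 5, 6.
Setting n = 7 gives 30, 6, 21 characters in each block.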